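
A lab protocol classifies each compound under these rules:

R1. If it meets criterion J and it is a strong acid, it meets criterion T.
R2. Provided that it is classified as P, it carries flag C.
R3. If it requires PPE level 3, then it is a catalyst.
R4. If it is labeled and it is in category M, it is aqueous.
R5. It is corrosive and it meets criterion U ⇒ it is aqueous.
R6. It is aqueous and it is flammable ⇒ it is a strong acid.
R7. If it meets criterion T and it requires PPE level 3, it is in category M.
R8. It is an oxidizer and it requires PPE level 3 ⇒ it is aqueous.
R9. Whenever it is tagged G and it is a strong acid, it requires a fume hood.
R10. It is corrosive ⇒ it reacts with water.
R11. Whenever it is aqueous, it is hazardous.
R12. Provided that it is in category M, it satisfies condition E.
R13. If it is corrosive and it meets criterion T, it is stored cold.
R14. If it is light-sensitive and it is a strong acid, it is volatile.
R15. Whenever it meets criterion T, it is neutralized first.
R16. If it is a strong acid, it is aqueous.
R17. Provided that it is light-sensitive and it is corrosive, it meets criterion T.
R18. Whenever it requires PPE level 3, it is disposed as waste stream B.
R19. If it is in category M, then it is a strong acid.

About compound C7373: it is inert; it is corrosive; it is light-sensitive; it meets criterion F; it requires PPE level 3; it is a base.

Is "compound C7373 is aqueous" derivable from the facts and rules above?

Yes

By R17 (it is light-sensitive, it is corrosive): it meets criterion T.
By R7 (it meets criterion T, it requires PPE level 3): it is in category M.
By R19 (it is in category M): it is a strong acid.
By R16 (it is a strong acid): it is aqueous.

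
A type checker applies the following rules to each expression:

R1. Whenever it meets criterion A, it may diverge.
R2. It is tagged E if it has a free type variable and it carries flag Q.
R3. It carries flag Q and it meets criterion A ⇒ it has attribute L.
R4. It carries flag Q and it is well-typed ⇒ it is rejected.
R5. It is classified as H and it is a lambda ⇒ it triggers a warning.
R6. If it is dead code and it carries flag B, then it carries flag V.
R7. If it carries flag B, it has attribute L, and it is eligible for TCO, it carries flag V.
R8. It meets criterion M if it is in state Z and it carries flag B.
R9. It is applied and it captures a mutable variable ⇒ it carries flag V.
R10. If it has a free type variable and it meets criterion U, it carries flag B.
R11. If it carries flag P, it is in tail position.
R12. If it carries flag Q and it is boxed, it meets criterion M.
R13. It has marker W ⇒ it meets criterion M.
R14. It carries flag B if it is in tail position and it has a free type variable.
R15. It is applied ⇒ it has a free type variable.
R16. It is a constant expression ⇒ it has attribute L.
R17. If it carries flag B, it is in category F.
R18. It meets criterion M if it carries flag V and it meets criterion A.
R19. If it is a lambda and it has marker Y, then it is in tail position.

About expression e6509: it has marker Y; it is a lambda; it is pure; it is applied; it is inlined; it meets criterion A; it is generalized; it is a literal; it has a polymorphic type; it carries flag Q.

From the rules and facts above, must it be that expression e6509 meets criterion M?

Forward chaining from the given facts derives: may diverge, has attribute L, has a free type variable, is in tail position, is tagged E, carries flag B, is in category F.
Rules concluding "it meets criterion M": R8 needs "it is in state Z"; R12 needs "it is boxed"; R13 needs "it has marker W"; R18 needs "it carries flag V" — none of these are established.

No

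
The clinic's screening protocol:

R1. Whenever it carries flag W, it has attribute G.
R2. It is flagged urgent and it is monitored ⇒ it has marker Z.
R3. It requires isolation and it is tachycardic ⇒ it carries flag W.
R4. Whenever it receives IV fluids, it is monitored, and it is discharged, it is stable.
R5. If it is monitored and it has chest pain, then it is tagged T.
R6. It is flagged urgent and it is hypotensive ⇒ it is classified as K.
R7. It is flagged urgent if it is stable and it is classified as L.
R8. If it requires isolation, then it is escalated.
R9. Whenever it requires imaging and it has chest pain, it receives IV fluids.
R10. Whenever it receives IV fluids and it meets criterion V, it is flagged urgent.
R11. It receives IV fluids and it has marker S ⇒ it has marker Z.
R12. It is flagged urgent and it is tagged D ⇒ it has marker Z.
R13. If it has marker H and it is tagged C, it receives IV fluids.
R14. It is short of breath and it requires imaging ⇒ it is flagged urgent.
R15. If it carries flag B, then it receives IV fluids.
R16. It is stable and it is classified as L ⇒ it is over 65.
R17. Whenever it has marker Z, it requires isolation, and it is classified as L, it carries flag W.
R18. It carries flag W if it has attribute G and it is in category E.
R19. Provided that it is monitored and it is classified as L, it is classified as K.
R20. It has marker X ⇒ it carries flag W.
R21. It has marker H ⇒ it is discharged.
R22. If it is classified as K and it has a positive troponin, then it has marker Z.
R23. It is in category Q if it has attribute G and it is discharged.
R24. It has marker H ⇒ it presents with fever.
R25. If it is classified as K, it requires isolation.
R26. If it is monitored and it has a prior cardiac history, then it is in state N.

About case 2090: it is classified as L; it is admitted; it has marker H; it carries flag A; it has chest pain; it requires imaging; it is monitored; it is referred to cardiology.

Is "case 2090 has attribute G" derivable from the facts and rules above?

Yes

By R9 (it requires imaging, it has chest pain): it receives IV fluids.
By R19 (it is monitored, it is classified as L): it is classified as K.
By R21 (it has marker H): it is discharged.
By R25 (it is classified as K): it requires isolation.
By R4 (it receives IV fluids, it is monitored, it is discharged): it is stable.
By R7 (it is stable, it is classified as L): it is flagged urgent.
By R2 (it is flagged urgent, it is monitored): it has marker Z.
By R17 (it has marker Z, it requires isolation, it is classified as L): it carries flag W.
By R1 (it carries flag W): it has attribute G.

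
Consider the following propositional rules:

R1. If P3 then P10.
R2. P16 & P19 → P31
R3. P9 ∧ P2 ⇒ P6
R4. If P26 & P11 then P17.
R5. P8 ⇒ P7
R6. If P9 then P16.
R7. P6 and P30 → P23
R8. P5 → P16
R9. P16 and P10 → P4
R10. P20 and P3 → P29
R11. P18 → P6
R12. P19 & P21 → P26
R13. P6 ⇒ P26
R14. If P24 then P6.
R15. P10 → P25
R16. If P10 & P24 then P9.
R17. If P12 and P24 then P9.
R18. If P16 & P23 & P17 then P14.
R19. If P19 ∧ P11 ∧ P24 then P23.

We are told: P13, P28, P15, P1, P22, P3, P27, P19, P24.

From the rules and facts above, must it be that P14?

No

Forward chaining from the given facts derives: P10, P6, P25, P9, P16, P4, P26, P31.
The only rule concluding P14 is R18, which needs P23; that is never established.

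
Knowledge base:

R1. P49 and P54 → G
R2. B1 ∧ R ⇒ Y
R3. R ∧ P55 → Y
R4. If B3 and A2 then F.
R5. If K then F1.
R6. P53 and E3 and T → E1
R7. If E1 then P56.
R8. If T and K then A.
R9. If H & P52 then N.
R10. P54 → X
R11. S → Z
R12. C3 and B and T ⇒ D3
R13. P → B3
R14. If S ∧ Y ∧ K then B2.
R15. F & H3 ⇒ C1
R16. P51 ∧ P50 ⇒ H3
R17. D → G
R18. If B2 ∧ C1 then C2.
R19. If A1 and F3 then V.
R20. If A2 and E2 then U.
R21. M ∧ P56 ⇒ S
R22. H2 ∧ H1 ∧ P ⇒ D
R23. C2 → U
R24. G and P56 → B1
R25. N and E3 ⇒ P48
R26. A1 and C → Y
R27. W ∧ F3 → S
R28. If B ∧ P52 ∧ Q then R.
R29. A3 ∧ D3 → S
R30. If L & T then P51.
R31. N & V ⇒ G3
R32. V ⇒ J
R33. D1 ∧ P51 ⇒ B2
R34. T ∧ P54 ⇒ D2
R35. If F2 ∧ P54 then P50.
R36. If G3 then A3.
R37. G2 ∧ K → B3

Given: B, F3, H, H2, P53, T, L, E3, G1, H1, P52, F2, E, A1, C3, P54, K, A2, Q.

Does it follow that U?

Forward chaining from the given facts derives: F1, E1, P56, A, N, X, D3, V, P48, R, P51, G3, J, D2, P50, A3, H3, S, Z.
Rules concluding U: R20 needs E2; R23 needs C2 — none of these are established.

No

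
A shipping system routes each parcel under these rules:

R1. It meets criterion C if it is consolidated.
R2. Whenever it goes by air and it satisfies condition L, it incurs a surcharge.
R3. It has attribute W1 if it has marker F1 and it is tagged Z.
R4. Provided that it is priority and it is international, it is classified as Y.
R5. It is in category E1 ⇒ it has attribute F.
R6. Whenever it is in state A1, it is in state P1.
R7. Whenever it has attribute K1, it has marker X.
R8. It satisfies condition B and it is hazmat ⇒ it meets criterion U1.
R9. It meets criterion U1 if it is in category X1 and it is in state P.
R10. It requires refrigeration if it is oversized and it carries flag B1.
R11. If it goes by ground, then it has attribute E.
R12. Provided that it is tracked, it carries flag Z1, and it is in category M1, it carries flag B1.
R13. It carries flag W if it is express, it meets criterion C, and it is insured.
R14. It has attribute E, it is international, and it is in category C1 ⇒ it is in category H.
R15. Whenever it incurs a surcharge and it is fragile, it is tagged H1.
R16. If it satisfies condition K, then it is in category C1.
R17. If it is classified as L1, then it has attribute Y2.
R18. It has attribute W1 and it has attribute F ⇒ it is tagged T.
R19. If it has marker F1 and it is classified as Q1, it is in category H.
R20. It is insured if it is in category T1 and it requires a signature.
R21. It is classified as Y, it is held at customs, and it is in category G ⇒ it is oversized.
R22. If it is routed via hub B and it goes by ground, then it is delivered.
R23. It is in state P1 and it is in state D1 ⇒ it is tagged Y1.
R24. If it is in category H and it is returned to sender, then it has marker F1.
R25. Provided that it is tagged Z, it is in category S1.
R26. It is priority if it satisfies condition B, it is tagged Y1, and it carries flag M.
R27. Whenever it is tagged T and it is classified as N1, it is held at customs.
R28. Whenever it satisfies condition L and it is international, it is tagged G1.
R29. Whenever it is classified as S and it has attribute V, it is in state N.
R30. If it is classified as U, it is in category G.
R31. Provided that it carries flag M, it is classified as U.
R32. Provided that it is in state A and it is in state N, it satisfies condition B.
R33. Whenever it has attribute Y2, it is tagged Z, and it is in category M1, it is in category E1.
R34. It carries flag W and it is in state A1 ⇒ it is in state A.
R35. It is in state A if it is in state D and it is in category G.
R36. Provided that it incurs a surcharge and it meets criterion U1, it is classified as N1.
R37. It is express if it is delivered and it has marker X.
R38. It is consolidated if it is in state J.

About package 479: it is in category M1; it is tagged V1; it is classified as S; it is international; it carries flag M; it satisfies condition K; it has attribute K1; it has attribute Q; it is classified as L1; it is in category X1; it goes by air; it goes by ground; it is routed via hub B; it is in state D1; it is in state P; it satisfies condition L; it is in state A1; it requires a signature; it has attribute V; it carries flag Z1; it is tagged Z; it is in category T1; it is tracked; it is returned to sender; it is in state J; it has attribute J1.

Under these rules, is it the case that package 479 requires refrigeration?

Yes

By R2 (it goes by air, it satisfies condition L): it incurs a surcharge.
By R6 (it is in state A1): it is in state P1.
By R7 (it has attribute K1): it has marker X.
By R9 (it is in category X1, it is in state P): it meets criterion U1.
By R11 (it goes by ground): it has attribute E.
By R12 (it is tracked, it carries flag Z1, it is in category M1): it carries flag B1.
By R16 (it satisfies condition K): it is in category C1.
By R17 (it is classified as L1): it has attribute Y2.
By R20 (it is in category T1, it requires a signature): it is insured.
By R22 (it is routed via hub B, it goes by ground): it is delivered.
By R23 (it is in state P1, it is in state D1): it is tagged Y1.
By R29 (it is classified as S, it has attribute V): it is in state N.
By R31 (it carries flag M): it is classified as U.
By R33 (it has attribute Y2, it is tagged Z, it is in category M1): it is in category E1.
By R36 (it incurs a surcharge, it meets criterion U1): it is classified as N1.
By R37 (it is delivered, it has marker X): it is express.
By R38 (it is in state J): it is consolidated.
By R1 (it is consolidated): it meets criterion C.
By R5 (it is in category E1): it has attribute F.
By R13 (it is express, it meets criterion C, it is insured): it carries flag W.
By R14 (it has attribute E, it is international, it is in category C1): it is in category H.
By R24 (it is in category H, it is returned to sender): it has marker F1.
By R30 (it is classified as U): it is in category G.
By R34 (it carries flag W, it is in state A1): it is in state A.
By R3 (it has marker F1, it is tagged Z): it has attribute W1.
By R18 (it has attribute W1, it has attribute F): it is tagged T.
By R27 (it is tagged T, it is classified as N1): it is held at customs.
By R32 (it is in state A, it is in state N): it satisfies condition B.
By R26 (it satisfies condition B, it is tagged Y1, it carries flag M): it is priority.
By R4 (it is priority, it is international): it is classified as Y.
By R21 (it is classified as Y, it is held at customs, it is in category G): it is oversized.
By R10 (it is oversized, it carries flag B1): it requires refrigeration.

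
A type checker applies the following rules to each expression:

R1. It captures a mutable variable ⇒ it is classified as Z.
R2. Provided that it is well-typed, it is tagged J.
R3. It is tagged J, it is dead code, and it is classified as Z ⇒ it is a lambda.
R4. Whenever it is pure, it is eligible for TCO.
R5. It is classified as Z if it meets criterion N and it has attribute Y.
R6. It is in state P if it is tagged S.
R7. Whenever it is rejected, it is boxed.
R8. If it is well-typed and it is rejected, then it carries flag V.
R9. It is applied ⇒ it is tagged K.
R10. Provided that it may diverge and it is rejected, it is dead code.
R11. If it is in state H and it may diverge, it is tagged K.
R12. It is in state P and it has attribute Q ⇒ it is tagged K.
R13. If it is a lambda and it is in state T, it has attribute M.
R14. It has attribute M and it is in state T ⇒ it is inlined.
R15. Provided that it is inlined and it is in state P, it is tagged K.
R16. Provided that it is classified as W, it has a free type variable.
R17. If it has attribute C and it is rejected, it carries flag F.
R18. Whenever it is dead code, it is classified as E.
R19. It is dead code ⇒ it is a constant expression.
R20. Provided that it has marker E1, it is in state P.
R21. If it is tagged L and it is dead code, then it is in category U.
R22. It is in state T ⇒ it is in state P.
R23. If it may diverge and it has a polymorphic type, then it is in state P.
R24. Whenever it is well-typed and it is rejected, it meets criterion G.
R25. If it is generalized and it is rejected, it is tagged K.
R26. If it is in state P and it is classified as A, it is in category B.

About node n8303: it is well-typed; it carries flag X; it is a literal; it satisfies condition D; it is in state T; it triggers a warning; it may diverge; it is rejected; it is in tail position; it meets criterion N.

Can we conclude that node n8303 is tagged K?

Forward chaining from the given facts derives: is tagged J, is boxed, carries flag V, is dead code, is classified as E, is a constant expression, is in state P, meets criterion G.
Rules concluding "it is tagged K": R9 needs "it is applied"; R11 needs "it is in state H"; R12 needs "it has attribute Q"; R15 needs "it is inlined"; R25 needs "it is generalized" — none of these are established.

No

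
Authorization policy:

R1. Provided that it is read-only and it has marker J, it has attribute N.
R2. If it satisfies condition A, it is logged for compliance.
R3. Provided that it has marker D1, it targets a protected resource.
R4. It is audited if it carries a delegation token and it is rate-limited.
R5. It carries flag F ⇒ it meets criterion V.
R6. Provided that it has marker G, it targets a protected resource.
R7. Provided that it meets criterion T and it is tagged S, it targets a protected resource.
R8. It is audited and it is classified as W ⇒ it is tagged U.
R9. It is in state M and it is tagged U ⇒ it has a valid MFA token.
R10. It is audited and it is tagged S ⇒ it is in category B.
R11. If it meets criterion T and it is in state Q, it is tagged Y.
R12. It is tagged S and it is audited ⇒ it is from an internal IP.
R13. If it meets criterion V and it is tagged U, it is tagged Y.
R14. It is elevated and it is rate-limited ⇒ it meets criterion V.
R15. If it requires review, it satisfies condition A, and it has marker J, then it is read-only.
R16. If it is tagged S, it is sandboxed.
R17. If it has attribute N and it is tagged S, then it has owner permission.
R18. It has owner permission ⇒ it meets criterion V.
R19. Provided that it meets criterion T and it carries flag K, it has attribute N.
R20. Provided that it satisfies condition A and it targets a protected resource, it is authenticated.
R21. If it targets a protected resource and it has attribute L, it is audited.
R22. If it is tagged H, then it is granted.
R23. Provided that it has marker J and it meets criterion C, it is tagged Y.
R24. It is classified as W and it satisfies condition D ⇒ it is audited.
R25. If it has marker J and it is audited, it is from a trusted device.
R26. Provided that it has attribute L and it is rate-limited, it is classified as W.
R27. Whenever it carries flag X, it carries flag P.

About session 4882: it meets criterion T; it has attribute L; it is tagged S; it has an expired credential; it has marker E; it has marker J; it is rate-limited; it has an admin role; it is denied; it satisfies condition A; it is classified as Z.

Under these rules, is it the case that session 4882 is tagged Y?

Forward chaining from the given facts derives: is logged for compliance, targets a protected resource, is sandboxed, is authenticated, is audited, is from a trusted device, is classified as W, is tagged U, is in category B, is from an internal IP.
Rules concluding "it is tagged Y": R11 needs "it is in state Q"; R13 needs "it meets criterion V"; R23 needs "it meets criterion C" — none of these are established.

No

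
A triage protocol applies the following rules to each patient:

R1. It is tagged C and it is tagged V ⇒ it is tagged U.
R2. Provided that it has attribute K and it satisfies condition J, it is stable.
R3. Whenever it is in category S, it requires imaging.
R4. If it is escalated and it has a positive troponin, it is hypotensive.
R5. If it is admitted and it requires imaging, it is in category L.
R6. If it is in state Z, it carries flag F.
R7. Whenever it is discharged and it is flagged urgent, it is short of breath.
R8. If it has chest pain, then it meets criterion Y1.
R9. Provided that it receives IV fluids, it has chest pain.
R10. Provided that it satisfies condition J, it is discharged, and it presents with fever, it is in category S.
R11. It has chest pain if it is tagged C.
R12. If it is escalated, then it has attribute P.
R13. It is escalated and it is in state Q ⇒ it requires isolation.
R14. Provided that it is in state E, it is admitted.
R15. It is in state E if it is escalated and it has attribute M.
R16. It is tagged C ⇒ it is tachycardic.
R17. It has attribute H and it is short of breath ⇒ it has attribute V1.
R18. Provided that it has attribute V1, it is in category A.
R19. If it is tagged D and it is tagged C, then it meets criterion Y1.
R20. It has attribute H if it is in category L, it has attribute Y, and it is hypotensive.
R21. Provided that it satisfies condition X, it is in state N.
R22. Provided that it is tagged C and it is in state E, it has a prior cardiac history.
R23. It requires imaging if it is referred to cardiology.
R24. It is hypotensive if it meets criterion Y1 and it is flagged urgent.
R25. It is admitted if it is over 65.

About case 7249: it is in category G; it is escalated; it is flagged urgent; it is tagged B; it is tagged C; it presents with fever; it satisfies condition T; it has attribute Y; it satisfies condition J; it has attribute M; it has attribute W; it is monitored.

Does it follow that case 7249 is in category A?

Forward chaining from the given facts derives: has chest pain, has attribute P, is in state E, is tachycardic, has a prior cardiac history, meets criterion Y1, is admitted, is hypotensive.
The only rule concluding "it is in category A" is R18, which needs "it has attribute V1"; that is never established.

No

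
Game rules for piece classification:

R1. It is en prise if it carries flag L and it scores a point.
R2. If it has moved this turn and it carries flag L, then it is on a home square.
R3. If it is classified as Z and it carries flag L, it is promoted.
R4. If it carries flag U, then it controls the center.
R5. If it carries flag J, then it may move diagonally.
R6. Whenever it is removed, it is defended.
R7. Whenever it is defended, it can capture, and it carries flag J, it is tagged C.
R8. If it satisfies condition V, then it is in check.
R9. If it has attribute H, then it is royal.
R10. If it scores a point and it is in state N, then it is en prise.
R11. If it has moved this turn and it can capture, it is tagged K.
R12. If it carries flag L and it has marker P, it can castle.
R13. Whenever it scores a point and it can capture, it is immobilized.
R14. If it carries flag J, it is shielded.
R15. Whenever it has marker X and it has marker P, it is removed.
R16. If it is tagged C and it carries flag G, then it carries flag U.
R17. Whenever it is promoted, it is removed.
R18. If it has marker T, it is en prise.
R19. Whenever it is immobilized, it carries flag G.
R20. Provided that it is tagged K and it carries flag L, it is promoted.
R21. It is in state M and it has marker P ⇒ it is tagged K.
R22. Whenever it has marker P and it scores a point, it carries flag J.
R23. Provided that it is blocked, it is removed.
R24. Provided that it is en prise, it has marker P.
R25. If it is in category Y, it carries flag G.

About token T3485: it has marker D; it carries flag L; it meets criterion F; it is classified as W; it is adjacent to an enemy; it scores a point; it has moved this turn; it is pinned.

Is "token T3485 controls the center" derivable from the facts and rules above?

No

Forward chaining from the given facts derives: is en prise, is on a home square, has marker P, can castle, carries flag J, may move diagonally, is shielded.
The only rule concluding "it controls the center" is R4, which needs "it carries flag U"; that is never established.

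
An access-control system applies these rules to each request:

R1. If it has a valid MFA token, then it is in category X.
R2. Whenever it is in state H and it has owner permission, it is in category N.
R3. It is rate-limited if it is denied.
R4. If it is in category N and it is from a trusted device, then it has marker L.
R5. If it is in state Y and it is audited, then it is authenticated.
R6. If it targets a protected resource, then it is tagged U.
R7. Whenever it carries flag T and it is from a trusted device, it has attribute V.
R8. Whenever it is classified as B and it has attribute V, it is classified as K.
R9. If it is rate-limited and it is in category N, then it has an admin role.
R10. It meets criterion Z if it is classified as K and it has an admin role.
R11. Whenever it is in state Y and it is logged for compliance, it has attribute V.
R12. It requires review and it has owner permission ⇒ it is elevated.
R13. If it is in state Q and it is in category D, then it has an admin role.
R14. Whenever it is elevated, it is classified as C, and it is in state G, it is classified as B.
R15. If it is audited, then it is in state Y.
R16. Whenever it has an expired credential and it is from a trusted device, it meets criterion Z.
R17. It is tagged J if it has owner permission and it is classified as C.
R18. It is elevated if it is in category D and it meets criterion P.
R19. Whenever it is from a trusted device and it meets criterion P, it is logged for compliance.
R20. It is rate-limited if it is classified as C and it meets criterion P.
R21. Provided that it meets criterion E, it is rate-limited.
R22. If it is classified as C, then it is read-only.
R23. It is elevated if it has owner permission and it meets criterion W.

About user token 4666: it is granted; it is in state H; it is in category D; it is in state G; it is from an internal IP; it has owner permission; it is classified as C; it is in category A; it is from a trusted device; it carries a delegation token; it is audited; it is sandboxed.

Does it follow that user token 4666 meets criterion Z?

Forward chaining from the given facts derives: is in category N, has marker L, is in state Y, is tagged J, is read-only, is authenticated.
Rules concluding "it meets criterion Z": R10 needs "it is classified as K"; R16 needs "it has an expired credential" — none of these are established.

No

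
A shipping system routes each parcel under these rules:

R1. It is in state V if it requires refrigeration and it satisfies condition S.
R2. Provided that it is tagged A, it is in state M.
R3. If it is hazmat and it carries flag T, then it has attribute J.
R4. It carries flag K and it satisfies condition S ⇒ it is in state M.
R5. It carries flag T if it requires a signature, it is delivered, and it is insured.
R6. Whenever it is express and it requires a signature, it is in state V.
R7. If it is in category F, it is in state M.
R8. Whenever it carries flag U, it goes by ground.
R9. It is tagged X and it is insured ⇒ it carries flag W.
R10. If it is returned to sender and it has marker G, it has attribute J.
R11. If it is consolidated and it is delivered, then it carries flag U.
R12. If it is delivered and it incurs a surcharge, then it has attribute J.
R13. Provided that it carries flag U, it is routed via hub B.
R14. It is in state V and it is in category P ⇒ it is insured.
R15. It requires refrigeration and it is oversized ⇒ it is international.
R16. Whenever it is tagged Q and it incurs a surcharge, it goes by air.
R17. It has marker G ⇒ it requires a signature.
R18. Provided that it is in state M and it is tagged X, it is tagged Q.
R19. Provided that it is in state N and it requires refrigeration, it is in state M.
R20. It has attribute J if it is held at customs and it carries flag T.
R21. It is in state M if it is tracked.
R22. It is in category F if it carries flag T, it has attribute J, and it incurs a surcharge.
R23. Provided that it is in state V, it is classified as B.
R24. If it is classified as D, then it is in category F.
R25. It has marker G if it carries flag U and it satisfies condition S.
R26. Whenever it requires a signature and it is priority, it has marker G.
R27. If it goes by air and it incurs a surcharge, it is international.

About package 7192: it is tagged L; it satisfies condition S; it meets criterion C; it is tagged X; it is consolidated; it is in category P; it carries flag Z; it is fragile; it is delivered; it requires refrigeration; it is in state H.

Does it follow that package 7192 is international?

No

Forward chaining from the given facts derives: is in state V, carries flag U, is routed via hub B, is insured, is classified as B, has marker G, goes by ground, carries flag W, requires a signature, carries flag T.
Rules concluding "it is international": R15 needs "it is oversized"; R27 needs "it goes by air" — none of these are established.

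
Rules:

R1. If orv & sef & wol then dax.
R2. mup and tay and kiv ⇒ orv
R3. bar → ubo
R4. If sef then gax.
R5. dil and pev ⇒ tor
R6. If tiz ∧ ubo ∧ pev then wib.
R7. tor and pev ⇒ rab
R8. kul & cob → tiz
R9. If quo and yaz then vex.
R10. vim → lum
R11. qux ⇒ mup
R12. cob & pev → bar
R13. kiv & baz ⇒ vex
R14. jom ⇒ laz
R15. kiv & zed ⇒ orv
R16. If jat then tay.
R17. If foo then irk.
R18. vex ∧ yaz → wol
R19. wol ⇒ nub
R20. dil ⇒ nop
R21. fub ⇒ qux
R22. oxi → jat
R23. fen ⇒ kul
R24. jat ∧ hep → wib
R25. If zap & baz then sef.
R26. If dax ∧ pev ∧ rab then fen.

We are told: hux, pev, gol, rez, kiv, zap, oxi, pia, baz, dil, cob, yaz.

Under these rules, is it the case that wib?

No

Forward chaining from the given facts derives: tor, rab, bar, vex, wol, nub, nop, jat, sef, ubo, gax, tay.
Rules concluding wib: R6 needs tiz; R24 needs hep — none of these are established.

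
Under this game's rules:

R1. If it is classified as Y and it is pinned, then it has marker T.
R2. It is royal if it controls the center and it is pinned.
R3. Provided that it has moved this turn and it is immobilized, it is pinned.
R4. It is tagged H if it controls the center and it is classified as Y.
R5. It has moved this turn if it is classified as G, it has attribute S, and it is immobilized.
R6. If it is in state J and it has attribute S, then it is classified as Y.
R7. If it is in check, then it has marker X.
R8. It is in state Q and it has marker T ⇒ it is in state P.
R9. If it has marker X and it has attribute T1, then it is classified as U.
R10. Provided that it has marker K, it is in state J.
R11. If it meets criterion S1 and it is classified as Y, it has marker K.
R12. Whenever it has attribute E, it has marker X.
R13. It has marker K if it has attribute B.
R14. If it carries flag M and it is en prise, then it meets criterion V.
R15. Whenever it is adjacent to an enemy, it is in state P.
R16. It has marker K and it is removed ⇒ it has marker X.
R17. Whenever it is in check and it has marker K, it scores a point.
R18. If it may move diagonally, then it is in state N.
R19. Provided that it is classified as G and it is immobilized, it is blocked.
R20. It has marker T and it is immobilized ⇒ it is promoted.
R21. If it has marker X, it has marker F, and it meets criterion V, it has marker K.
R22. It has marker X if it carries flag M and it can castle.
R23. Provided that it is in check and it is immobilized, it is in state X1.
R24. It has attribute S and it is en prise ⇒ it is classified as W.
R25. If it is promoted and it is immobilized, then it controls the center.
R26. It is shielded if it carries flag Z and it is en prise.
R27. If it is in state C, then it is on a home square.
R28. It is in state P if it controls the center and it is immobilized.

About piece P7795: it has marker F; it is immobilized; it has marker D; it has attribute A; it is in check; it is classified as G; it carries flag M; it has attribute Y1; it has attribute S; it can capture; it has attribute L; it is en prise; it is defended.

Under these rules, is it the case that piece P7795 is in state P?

By R5 (it is classified as G, it has attribute S, it is immobilized): it has moved this turn.
By R7 (it is in check): it has marker X.
By R14 (it carries flag M, it is en prise): it meets criterion V.
By R21 (it has marker X, it has marker F, it meets criterion V): it has marker K.
By R3 (it has moved this turn, it is immobilized): it is pinned.
By R10 (it has marker K): it is in state J.
By R6 (it is in state J, it has attribute S): it is classified as Y.
By R1 (it is classified as Y, it is pinned): it has marker T.
By R20 (it has marker T, it is immobilized): it is promoted.
By R25 (it is promoted, it is immobilized): it controls the center.
By R28 (it controls the center, it is immobilized): it is in state P.

Yes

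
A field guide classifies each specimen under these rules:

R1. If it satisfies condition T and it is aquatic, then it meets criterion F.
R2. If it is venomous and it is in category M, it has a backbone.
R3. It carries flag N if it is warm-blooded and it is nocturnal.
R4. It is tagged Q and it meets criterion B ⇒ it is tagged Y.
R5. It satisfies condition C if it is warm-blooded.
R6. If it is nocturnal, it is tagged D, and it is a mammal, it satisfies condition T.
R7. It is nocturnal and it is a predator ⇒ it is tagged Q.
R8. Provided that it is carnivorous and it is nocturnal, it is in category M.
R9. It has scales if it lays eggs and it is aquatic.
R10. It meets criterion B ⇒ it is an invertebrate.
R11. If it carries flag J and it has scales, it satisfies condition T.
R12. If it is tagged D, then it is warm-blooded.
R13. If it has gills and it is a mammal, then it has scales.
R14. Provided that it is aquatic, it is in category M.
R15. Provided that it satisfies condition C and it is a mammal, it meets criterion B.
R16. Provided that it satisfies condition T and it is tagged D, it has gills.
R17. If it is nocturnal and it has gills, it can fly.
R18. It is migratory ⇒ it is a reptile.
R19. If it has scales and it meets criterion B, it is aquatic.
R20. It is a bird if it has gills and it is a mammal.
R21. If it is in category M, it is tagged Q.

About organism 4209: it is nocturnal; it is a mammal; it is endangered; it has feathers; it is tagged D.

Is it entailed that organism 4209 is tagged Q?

By R6 (it is nocturnal, it is tagged D, it is a mammal): it satisfies condition T.
By R12 (it is tagged D): it is warm-blooded.
By R16 (it satisfies condition T, it is tagged D): it has gills.
By R5 (it is warm-blooded): it satisfies condition C.
By R13 (it has gills, it is a mammal): it has scales.
By R15 (it satisfies condition C, it is a mammal): it meets criterion B.
By R19 (it has scales, it meets criterion B): it is aquatic.
By R14 (it is aquatic): it is in category M.
By R21 (it is in category M): it is tagged Q.

Yes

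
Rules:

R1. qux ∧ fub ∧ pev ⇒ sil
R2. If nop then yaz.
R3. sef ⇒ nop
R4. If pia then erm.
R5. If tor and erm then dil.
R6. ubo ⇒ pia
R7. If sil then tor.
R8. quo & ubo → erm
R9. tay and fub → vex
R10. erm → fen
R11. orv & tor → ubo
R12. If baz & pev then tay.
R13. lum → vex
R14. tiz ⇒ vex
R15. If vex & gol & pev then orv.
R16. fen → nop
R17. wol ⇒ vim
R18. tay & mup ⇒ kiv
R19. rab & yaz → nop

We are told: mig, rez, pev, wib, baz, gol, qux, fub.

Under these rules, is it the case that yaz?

Yes

sil  (by R1: qux, fub, pev)
tor  (by R7: sil)
tay  (by R12: baz, pev)
vex  (by R9: tay, fub)
orv  (by R15: vex, gol, pev)
ubo  (by R11: orv, tor)
pia  (by R6: ubo)
erm  (by R4: pia)
fen  (by R10: erm)
nop  (by R16: fen)
yaz  (by R2: nop)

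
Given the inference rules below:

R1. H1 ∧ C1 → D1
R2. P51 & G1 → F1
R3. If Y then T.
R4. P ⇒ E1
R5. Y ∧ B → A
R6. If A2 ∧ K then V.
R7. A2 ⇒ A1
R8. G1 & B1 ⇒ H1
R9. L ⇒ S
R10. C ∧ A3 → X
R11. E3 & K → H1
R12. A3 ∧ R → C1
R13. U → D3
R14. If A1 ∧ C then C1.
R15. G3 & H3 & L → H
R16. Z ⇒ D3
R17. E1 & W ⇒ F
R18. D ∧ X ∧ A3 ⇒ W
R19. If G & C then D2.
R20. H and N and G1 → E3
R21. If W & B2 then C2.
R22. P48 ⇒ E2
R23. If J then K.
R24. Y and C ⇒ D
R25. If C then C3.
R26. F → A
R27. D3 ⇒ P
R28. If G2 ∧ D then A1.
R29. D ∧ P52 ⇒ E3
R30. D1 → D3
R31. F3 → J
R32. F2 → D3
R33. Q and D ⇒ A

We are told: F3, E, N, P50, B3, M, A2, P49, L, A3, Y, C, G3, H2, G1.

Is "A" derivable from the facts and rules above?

Forward chaining from the given facts derives: T, A1, S, X, C1, D, C3, J, W, K, V.
Rules concluding A: R5 needs B; R26 needs F; R33 needs Q — none of these are established.

No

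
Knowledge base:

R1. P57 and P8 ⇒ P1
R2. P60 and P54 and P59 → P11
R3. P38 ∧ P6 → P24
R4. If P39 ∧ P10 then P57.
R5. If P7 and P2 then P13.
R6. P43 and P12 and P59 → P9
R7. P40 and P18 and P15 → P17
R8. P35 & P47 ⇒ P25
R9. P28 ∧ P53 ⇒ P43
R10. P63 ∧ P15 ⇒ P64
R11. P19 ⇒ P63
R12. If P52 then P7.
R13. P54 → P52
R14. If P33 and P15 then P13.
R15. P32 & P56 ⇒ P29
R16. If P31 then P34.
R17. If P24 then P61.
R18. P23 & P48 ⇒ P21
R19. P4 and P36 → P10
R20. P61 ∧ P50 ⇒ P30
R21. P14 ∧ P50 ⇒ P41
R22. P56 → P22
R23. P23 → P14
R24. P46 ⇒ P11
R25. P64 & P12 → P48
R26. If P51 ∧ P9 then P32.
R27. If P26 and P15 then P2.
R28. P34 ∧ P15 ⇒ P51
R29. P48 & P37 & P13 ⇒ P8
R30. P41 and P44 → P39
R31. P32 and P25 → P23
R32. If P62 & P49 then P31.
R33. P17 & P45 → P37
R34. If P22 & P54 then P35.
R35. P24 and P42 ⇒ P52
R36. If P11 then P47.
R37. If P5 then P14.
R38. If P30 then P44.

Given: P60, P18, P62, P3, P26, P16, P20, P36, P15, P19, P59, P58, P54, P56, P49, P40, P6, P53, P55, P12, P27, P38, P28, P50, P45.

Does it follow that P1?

No

Forward chaining from the given facts derives: P11, P24, P17, P43, P63, P52, P61, P30, P22, P2, P31, P37, P35, P47, P44, P9, P25, P64, P7, P34, P48, P51, P13, P32, P8, P23, P29, P21, P14, P41, P39.
The only rule concluding P1 is R1, which needs P57; that is never established.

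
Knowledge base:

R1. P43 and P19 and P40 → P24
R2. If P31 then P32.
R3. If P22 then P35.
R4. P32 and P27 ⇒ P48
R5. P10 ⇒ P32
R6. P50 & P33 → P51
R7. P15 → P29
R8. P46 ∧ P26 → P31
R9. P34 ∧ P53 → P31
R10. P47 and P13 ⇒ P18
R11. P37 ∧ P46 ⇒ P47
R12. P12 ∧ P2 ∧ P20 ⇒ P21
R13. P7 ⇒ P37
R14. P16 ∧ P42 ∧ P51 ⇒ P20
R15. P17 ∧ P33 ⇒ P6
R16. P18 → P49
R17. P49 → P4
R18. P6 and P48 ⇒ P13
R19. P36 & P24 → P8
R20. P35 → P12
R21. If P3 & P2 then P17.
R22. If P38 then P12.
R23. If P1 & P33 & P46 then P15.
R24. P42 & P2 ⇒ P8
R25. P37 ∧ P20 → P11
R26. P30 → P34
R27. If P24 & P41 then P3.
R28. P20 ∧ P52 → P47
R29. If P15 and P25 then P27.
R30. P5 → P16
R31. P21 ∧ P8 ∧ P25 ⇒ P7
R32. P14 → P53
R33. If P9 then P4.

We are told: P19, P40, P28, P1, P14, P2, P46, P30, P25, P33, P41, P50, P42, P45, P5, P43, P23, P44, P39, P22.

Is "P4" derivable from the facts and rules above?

Yes

P24  (by R1: P43, P19, P40)
P35  (by R3: P22)
P51  (by R6: P50, P33)
P12  (by R20: P35)
P15  (by R23: P1, P33, P46)
P8  (by R24: P42, P2)
P34  (by R26: P30)
P3  (by R27: P24, P41)
P27  (by R29: P15, P25)
P16  (by R30: P5)
P53  (by R32: P14)
P31  (by R9: P34, P53)
P20  (by R14: P16, P42, P51)
P17  (by R21: P3, P2)
P32  (by R2: P31)
P48  (by R4: P32, P27)
P21  (by R12: P12, P2, P20)
P6  (by R15: P17, P33)
P13  (by R18: P6, P48)
P7  (by R31: P21, P8, P25)
P37  (by R13: P7)
P47  (by R11: P37, P46)
P18  (by R10: P47, P13)
P49  (by R16: P18)
P4  (by R17: P49)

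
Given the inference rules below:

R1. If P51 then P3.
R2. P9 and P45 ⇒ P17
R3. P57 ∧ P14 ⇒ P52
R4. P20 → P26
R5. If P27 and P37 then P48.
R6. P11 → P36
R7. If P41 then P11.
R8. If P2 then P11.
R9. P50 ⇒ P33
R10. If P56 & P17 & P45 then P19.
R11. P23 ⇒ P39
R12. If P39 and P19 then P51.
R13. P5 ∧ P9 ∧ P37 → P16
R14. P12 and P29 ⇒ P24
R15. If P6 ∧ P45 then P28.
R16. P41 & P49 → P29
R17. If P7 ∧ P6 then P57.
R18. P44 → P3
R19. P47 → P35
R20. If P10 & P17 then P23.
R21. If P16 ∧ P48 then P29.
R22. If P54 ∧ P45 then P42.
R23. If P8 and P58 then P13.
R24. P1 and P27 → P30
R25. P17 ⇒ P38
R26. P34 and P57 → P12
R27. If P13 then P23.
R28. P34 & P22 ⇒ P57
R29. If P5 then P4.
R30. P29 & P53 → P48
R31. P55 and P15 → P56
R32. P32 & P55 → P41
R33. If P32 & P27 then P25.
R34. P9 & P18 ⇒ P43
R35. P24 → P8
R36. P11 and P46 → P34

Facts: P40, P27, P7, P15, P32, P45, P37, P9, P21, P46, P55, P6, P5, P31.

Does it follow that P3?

Forward chaining from the given facts derives: P17, P48, P16, P28, P57, P29, P38, P4, P56, P41, P25, P11, P19, P34, P36, P12, P24, P8.
Rules concluding P3: R1 needs P51; R18 needs P44 — none of these are established.

No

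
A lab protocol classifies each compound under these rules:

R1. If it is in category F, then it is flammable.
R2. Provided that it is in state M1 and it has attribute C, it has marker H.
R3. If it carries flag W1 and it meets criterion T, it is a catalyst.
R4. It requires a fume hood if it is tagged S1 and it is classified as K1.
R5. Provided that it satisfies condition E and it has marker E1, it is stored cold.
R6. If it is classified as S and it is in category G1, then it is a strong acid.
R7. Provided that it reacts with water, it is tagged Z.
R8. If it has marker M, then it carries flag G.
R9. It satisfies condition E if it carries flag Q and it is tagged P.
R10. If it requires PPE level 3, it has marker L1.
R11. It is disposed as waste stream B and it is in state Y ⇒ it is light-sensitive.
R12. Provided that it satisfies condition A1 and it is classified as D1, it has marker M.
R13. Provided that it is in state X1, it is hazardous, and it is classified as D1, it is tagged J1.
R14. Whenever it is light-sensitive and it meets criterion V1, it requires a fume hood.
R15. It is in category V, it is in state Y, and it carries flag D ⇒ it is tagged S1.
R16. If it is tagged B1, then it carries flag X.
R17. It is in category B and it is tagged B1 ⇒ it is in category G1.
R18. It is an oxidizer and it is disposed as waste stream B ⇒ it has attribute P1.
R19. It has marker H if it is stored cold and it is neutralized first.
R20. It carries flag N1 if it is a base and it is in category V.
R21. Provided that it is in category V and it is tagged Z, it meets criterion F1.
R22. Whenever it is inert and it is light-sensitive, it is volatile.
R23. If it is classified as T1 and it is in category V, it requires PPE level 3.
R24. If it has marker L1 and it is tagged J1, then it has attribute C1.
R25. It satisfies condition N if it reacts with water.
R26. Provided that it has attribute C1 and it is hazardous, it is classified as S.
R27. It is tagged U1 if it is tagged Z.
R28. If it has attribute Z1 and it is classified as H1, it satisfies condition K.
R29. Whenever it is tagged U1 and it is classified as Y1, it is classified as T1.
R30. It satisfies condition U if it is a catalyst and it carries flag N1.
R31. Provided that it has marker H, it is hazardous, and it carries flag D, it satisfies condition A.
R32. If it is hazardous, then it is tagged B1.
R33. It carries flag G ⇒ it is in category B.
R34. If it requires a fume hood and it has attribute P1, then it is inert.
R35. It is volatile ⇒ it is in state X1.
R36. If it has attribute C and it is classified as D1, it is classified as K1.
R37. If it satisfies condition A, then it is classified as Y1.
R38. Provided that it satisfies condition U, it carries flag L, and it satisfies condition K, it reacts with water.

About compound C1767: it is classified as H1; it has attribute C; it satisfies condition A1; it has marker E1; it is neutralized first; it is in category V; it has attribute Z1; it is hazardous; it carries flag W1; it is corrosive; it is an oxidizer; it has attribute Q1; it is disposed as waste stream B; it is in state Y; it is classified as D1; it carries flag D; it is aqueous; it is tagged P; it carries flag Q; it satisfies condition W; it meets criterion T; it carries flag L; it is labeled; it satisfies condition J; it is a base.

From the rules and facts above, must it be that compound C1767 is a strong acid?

By R3 (it carries flag W1, it meets criterion T): it is a catalyst.
By R9 (it carries flag Q, it is tagged P): it satisfies condition E.
By R11 (it is disposed as waste stream B, it is in state Y): it is light-sensitive.
By R12 (it satisfies condition A1, it is classified as D1): it has marker M.
By R15 (it is in category V, it is in state Y, it carries flag D): it is tagged S1.
By R18 (it is an oxidizer, it is disposed as waste stream B): it has attribute P1.
By R20 (it is a base, it is in category V): it carries flag N1.
By R28 (it has attribute Z1, it is classified as H1): it satisfies condition K.
By R30 (it is a catalyst, it carries flag N1): it satisfies condition U.
By R32 (it is hazardous): it is tagged B1.
By R36 (it has attribute C, it is classified as D1): it is classified as K1.
By R38 (it satisfies condition U, it carries flag L, it satisfies condition K): it reacts with water.
By R4 (it is tagged S1, it is classified as K1): it requires a fume hood.
By R5 (it satisfies condition E, it has marker E1): it is stored cold.
By R7 (it reacts with water): it is tagged Z.
By R8 (it has marker M): it carries flag G.
By R19 (it is stored cold, it is neutralized first): it has marker H.
By R27 (it is tagged Z): it is tagged U1.
By R31 (it has marker H, it is hazardous, it carries flag D): it satisfies condition A.
By R33 (it carries flag G): it is in category B.
By R34 (it requires a fume hood, it has attribute P1): it is inert.
By R37 (it satisfies condition A): it is classified as Y1.
By R17 (it is in category B, it is tagged B1): it is in category G1.
By R22 (it is inert, it is light-sensitive): it is volatile.
By R29 (it is tagged U1, it is classified as Y1): it is classified as T1.
By R35 (it is volatile): it is in state X1.
By R13 (it is in state X1, it is hazardous, it is classified as D1): it is tagged J1.
By R23 (it is classified as T1, it is in category V): it requires PPE level 3.
By R10 (it requires PPE level 3): it has marker L1.
By R24 (it has marker L1, it is tagged J1): it has attribute C1.
By R26 (it has attribute C1, it is hazardous): it is classified as S.
By R6 (it is classified as S, it is in category G1): it is a strong acid.

Yes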